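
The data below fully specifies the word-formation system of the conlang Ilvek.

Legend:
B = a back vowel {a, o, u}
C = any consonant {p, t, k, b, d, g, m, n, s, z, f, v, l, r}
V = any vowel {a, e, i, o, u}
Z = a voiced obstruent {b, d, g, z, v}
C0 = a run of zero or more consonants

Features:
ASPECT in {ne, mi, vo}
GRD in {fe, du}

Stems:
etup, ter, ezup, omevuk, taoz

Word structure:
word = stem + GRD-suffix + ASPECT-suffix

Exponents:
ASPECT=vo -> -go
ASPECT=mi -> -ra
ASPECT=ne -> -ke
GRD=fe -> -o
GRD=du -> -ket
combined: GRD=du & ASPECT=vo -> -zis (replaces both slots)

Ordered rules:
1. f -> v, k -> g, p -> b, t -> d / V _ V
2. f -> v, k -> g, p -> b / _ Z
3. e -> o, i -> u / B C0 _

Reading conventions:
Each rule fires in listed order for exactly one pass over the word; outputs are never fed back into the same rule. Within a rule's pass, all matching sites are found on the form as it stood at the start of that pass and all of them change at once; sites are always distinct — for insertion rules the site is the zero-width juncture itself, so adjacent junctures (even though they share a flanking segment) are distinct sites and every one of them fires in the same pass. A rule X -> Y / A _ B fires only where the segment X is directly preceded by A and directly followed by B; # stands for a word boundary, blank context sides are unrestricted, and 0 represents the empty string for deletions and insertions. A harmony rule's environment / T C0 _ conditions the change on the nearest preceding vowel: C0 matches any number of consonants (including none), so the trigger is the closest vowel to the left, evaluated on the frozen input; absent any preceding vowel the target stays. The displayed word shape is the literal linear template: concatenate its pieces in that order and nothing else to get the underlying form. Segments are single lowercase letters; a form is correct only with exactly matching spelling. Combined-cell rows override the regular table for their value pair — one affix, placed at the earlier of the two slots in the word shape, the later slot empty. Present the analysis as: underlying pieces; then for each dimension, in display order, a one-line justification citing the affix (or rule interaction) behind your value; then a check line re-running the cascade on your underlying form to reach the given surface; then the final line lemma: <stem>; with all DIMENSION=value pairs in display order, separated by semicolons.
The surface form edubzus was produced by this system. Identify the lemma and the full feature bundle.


underlying: etup-zis
ASPECT=vo - signalled by the combined affix row
GRD=du - signalled by the combined affix row
check: etupzis -> edupzis -> edubzis -> edubzus
lemma: etup; ASPECT=vo; GRD=du


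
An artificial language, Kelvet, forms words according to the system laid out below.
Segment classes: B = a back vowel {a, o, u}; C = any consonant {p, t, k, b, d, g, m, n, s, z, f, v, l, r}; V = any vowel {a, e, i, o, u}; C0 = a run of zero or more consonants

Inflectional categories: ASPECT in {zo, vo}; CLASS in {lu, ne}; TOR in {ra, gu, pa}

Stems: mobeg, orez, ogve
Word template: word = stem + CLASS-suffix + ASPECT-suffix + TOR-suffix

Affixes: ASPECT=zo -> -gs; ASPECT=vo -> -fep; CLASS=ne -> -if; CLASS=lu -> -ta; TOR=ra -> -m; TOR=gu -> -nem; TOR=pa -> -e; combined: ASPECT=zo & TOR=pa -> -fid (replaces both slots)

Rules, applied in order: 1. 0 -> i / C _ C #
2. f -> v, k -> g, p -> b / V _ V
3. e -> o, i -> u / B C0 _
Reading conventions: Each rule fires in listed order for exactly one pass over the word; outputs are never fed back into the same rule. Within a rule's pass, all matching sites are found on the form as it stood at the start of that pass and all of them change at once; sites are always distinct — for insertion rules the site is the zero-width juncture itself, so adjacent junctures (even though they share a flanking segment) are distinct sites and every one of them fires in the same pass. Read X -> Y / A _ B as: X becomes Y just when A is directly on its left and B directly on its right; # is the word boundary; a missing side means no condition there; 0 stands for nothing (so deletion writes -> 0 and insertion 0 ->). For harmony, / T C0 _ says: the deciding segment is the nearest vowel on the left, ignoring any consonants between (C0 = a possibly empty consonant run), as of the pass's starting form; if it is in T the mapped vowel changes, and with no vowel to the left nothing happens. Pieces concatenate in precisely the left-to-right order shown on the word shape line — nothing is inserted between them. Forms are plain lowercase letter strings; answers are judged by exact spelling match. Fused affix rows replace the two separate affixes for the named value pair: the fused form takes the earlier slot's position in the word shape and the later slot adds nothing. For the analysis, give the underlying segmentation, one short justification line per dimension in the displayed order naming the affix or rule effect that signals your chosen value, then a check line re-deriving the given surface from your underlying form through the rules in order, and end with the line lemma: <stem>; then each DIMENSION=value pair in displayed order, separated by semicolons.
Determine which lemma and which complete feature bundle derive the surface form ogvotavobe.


underlying: ogve-ta-fep-e
ASPECT=vo - signalled by the affix -fep
CLASS=lu - signalled by the affix -ta
TOR=pa - signalled by the affix -e
check: ogvetafepe -> ogvetafepe -> ogvetavebe -> ogvotavobe
lemma: ogve; ASPECT=vo; CLASS=lu; TOR=pa


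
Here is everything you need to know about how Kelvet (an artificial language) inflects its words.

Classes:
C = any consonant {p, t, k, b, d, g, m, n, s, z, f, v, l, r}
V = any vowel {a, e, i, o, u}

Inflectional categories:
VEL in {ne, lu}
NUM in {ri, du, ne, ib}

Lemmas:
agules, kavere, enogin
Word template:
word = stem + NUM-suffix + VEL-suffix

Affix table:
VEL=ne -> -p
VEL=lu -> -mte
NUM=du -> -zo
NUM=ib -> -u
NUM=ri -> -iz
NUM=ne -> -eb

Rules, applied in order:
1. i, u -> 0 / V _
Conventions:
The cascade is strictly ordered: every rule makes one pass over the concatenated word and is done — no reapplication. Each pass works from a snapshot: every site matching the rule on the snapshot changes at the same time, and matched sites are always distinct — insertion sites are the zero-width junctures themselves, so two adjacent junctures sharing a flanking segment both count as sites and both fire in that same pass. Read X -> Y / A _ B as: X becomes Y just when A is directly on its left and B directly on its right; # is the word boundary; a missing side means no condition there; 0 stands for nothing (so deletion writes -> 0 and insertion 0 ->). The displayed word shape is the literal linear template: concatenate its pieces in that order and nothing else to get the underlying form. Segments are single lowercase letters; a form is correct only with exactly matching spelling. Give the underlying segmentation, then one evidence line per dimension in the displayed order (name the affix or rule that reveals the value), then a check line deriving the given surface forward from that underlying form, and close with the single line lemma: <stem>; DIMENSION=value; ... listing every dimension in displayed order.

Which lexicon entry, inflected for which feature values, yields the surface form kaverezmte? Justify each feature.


underlying: kavere-iz-mte
VEL=lu - signalled by the affix -mte
NUM=ri - signalled by the affix -iz
check: kavereizmte -> kaverezmte
lemma: kavere; VEL=lu; NUM=ri


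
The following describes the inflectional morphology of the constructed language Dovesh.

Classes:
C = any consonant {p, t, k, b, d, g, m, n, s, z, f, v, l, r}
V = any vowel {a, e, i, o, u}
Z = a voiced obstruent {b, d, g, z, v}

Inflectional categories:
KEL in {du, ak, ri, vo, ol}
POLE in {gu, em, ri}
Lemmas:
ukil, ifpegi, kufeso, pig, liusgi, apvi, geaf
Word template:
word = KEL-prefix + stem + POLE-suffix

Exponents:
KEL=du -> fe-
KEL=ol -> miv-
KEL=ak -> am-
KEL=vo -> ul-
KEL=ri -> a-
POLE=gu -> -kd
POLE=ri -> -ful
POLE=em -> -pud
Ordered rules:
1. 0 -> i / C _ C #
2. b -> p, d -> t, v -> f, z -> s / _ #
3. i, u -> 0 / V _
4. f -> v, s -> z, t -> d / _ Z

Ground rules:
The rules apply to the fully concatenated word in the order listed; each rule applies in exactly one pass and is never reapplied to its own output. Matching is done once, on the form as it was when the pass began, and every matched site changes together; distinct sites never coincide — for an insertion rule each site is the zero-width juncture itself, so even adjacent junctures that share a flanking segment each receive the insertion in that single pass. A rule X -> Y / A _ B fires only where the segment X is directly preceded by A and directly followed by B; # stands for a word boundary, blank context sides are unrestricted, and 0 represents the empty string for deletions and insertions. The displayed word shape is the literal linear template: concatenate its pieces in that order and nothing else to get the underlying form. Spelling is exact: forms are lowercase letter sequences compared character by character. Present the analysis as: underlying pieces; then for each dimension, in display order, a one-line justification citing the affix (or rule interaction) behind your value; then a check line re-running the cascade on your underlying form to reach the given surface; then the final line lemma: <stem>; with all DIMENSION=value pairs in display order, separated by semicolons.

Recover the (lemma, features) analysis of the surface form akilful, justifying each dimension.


underlying: a-ukil-ful
KEL=ri - signalled by the affix a-
POLE=ri - signalled by the affix -ful
check: aukilful -> aukilful -> aukilful -> akilful -> akilful
lemma: ukil; KEL=ri; POLE=ri


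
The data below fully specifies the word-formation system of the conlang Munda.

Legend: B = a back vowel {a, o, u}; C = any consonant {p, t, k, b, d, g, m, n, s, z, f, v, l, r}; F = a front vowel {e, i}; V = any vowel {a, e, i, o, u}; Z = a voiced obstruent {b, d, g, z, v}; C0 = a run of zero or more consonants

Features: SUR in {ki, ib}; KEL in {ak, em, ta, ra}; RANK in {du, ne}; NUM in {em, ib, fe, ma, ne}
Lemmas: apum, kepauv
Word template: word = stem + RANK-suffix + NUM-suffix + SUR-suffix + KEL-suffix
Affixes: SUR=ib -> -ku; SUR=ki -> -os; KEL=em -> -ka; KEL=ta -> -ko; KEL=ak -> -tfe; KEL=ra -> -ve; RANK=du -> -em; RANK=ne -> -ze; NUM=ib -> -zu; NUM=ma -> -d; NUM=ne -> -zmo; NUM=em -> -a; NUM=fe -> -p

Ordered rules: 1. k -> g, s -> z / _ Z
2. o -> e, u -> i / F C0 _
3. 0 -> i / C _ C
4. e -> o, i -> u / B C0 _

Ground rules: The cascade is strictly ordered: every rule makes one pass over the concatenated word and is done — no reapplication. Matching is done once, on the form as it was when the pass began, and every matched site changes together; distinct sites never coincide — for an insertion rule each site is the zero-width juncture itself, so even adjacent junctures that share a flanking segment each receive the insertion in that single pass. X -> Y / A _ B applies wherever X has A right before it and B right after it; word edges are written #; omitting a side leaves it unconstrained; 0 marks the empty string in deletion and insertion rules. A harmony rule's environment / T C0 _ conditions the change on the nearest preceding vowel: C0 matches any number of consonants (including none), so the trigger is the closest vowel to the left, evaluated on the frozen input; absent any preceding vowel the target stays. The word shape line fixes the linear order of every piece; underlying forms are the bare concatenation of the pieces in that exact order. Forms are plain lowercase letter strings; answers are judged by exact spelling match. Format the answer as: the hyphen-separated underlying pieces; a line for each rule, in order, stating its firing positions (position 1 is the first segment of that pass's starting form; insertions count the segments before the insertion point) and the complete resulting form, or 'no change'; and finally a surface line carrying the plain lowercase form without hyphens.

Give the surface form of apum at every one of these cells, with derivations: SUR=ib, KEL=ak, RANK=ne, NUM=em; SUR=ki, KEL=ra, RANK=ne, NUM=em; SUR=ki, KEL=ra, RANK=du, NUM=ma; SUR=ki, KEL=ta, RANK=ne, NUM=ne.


cell SUR=ib, KEL=ak, RANK=ne, NUM=em:
underlying: apum-ze-a-ku-tfe
1. k -> g, s -> z / _ Z: no change
2. o -> e, u -> i / F C0 _: no change
3. 0 -> i / C _ C: inserts after position(s) 4, 10: apumizeakutife
4. e -> o, i -> u / B C0 _: fires at position(s) 5, 12: apumuzeakutufe
surface: apumuzeakutufe

cell SUR=ki, KEL=ra, RANK=ne, NUM=em:
underlying: apum-ze-a-os-ve
1. k -> g, s -> z / _ Z: fires at position(s) 9: apumzeaozve
2. o -> e, u -> i / F C0 _: no change
3. 0 -> i / C _ C: inserts after position(s) 4, 9: apumizeaozive
4. e -> o, i -> u / B C0 _: fires at position(s) 5, 11: apumuzeaozuve
surface: apumuzeaozuve

cell SUR=ki, KEL=ra, RANK=du, NUM=ma:
underlying: apum-em-d-os-ve
1. k -> g, s -> z / _ Z: fires at position(s) 9: apumemdozve
2. o -> e, u -> i / F C0 _: fires at position(s) 8: apumemdezve
3. 0 -> i / C _ C: inserts after position(s) 6, 9: apumemidezive
4. e -> o, i -> u / B C0 _: fires at position(s) 5: apumomidezive
surface: apumomidezive

cell SUR=ki, KEL=ta, RANK=ne, NUM=ne:
underlying: apum-ze-zmo-os-ko
1. k -> g, s -> z / _ Z: no change
2. o -> e, u -> i / F C0 _: fires at position(s) 9: apumzezmeosko
3. 0 -> i / C _ C: inserts after position(s) 4, 7, 11: apumizezimeosiko
4. e -> o, i -> u / B C0 _: fires at position(s) 5, 14: apumuzezimeosuko
surface: apumuzezimeosuko


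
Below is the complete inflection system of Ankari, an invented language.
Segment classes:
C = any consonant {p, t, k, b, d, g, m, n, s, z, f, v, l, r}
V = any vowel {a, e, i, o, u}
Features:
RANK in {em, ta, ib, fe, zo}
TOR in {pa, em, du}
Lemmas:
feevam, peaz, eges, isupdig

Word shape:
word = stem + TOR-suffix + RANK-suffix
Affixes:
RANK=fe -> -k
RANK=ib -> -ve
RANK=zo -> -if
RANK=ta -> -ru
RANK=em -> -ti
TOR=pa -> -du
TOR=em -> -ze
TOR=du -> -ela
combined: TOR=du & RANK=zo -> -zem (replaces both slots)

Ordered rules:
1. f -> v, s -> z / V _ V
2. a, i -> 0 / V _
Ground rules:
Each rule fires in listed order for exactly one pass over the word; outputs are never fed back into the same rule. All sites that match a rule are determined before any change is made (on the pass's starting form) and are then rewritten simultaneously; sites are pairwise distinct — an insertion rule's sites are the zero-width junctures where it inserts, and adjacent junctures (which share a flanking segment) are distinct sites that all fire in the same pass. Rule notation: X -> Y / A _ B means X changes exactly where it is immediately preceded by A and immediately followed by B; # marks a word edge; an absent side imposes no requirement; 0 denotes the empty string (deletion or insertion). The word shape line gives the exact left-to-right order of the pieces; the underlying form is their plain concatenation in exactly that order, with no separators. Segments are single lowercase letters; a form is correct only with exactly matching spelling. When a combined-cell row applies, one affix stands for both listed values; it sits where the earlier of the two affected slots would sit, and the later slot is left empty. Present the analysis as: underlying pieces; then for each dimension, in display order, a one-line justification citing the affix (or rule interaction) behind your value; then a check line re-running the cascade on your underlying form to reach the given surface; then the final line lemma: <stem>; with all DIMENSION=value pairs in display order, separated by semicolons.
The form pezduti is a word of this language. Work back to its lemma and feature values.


underlying: peaz-du-ti
RANK=em - signalled by the affix -ti
TOR=pa - signalled by the affix -du
check: peazduti -> peazduti -> pezduti
lemma: peaz; RANK=em; TOR=pa


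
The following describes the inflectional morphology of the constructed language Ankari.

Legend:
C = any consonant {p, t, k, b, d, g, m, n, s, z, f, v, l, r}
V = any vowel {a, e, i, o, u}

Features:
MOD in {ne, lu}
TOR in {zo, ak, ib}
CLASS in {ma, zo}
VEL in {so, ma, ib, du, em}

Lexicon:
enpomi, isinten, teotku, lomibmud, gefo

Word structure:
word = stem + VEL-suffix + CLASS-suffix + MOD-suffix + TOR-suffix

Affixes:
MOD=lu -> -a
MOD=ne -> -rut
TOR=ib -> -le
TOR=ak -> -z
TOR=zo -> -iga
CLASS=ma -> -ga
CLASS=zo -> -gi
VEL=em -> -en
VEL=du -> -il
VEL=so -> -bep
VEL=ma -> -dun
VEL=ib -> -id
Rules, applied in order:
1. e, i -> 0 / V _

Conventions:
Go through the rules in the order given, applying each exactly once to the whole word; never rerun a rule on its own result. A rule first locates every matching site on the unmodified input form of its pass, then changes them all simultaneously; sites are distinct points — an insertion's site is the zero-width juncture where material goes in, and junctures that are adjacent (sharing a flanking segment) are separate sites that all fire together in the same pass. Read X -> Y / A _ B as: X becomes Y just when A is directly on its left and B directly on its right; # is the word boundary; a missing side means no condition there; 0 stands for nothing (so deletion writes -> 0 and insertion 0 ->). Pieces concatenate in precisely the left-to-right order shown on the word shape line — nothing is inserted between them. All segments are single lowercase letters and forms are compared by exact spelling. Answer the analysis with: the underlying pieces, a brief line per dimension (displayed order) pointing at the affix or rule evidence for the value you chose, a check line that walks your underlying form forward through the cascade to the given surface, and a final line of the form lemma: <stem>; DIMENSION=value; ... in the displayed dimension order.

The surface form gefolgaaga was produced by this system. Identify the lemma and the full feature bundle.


underlying: gefo-il-ga-a-iga
MOD=lu - signalled by the affix -a
TOR=zo - signalled by the affix -iga
CLASS=ma - signalled by the affix -ga
VEL=du - signalled by the affix -il
check: gefoilgaaiga -> gefolgaaga
lemma: gefo; MOD=lu; TOR=zo; CLASS=ma; VEL=du


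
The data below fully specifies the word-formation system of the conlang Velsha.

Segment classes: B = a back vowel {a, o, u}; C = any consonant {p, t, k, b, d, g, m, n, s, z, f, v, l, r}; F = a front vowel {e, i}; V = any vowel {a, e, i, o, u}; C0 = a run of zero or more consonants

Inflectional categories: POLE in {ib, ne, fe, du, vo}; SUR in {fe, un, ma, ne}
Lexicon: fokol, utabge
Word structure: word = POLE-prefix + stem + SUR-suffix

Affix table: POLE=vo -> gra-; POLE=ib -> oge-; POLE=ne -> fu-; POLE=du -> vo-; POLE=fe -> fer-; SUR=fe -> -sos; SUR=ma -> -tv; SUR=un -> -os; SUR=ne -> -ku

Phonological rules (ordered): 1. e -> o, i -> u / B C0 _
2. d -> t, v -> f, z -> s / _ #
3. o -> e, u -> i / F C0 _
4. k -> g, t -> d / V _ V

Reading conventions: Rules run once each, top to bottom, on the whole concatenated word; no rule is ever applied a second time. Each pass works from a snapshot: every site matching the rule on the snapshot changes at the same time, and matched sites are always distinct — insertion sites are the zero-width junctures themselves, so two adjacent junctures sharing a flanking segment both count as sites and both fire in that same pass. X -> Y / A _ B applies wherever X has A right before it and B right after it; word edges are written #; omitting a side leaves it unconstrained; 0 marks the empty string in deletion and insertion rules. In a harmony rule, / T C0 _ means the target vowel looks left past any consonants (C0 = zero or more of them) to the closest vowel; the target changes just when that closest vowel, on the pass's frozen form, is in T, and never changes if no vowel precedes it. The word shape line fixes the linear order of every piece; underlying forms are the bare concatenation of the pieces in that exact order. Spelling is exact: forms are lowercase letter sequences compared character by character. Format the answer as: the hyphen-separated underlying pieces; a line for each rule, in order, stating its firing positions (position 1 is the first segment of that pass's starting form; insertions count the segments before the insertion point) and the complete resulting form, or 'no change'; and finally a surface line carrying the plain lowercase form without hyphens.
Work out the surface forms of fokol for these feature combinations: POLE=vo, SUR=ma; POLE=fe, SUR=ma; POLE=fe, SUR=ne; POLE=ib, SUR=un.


cell POLE=vo, SUR=ma:
underlying: gra-fokol-tv
1. e -> o, i -> u / B C0 _: no change
2. d -> t, v -> f, z -> s / _ #: fires at position(s) 10: grafokoltf
3. o -> e, u -> i / F C0 _: no change
4. k -> g, t -> d / V _ V: fires at position(s) 6: grafogoltf
surface: grafogoltf

cell POLE=fe, SUR=ma:
underlying: fer-fokol-tv
1. e -> o, i -> u / B C0 _: no change
2. d -> t, v -> f, z -> s / _ #: fires at position(s) 10: ferfokoltf
3. o -> e, u -> i / F C0 _: fires at position(s) 5: ferfekoltf
4. k -> g, t -> d / V _ V: fires at position(s) 6: ferfegoltf
surface: ferfegoltf

cell POLE=fe, SUR=ne:
underlying: fer-fokol-ku
1. e -> o, i -> u / B C0 _: no change
2. d -> t, v -> f, z -> s / _ #: no change
3. o -> e, u -> i / F C0 _: fires at position(s) 5: ferfekolku
4. k -> g, t -> d / V _ V: fires at position(s) 6: ferfegolku
surface: ferfegolku

cell POLE=ib, SUR=un:
underlying: oge-fokol-os
1. e -> o, i -> u / B C0 _: fires at position(s) 3: ogofokolos
2. d -> t, v -> f, z -> s / _ #: no change
3. o -> e, u -> i / F C0 _: no change
4. k -> g, t -> d / V _ V: fires at position(s) 6: ogofogolos
surface: ogofogolos


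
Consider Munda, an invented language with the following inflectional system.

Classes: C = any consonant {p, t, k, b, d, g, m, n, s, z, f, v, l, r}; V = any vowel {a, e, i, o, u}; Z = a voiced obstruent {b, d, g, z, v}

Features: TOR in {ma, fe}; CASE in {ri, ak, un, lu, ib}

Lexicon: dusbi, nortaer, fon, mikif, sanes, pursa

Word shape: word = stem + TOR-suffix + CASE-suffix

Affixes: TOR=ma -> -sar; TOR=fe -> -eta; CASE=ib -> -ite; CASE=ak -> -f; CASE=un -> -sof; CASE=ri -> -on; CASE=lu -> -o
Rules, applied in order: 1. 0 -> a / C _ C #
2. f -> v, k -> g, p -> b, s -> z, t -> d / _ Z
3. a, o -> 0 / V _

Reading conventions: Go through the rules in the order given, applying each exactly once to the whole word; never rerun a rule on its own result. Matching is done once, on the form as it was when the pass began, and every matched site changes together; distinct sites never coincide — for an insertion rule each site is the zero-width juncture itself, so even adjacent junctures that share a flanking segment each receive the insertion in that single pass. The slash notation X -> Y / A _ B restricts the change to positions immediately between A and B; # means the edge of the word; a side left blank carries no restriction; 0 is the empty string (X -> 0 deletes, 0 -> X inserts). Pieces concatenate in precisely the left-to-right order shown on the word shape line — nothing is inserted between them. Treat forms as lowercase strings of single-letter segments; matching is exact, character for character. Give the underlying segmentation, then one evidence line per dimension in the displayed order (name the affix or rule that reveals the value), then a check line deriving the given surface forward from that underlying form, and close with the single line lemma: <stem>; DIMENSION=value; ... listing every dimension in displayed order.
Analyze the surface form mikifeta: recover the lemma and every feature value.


underlying: mikif-eta-o
TOR=fe - signalled by the affix -eta
CASE=lu - signalled by the affix -o
check: mikifetao -> mikifetao -> mikifetao -> mikifeta
lemma: mikif; TOR=fe; CASE=lu


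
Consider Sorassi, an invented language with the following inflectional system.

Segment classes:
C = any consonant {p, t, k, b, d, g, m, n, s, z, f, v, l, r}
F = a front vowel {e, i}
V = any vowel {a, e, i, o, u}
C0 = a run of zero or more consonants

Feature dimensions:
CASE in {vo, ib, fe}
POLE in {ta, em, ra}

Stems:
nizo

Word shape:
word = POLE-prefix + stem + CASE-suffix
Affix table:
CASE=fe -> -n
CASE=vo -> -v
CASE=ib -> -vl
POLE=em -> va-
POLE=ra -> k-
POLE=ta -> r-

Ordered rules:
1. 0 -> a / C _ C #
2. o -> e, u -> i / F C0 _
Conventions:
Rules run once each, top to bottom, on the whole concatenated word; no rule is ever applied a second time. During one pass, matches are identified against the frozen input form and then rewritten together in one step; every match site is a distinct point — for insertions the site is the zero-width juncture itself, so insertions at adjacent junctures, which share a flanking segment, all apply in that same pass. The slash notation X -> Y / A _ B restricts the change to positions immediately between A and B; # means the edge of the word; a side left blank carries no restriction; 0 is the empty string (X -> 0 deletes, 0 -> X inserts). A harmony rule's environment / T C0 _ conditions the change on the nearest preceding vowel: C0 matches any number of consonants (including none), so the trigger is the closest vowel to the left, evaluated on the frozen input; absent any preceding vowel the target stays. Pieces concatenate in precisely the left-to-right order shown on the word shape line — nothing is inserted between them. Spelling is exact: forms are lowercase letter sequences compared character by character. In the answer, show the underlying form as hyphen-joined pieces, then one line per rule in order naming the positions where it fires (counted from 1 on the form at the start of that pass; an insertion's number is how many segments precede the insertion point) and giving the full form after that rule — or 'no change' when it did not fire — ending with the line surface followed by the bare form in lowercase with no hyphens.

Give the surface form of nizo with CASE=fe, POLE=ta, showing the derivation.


underlying: r-nizo-n
1. 0 -> a / C _ C #: no change
2. o -> e, u -> i / F C0 _: fires at position(s) 5: rnizen
surface: rnizen


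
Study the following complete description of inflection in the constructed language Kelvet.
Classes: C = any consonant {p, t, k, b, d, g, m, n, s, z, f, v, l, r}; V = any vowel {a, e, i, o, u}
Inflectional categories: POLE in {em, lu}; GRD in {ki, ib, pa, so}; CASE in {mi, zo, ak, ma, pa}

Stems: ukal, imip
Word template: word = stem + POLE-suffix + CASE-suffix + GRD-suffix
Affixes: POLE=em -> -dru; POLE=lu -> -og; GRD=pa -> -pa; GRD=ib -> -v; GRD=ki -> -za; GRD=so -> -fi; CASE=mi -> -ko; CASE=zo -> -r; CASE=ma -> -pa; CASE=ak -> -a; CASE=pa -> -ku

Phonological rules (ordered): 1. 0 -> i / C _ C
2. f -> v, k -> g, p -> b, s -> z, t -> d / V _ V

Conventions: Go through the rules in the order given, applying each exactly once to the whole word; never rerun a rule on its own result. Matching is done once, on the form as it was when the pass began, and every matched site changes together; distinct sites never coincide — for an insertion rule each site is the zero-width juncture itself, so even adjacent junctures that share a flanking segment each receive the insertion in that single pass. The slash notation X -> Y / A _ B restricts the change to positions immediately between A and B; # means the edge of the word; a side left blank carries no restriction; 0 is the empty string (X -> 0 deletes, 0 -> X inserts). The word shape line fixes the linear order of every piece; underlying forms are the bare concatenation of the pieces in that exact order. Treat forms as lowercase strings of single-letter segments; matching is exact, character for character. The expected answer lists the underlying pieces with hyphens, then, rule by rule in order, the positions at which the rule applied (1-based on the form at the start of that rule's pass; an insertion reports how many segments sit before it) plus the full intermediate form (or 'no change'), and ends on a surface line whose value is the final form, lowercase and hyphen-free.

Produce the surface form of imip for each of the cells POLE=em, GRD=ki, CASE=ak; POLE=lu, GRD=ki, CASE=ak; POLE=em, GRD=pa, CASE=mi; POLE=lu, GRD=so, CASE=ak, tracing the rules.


cell POLE=em, GRD=ki, CASE=ak:
underlying: imip-dru-a-za
1. 0 -> i / C _ C: inserts after position(s) 4, 5: imipidiruaza
2. f -> v, k -> g, p -> b, s -> z, t -> d / V _ V: fires at position(s) 4: imibidiruaza
surface: imibidiruaza

cell POLE=lu, GRD=ki, CASE=ak:
underlying: imip-og-a-za
1. 0 -> i / C _ C: no change
2. f -> v, k -> g, p -> b, s -> z, t -> d / V _ V: fires at position(s) 4: imibogaza
surface: imibogaza

cell POLE=em, GRD=pa, CASE=mi:
underlying: imip-dru-ko-pa
1. 0 -> i / C _ C: inserts after position(s) 4, 5: imipidirukopa
2. f -> v, k -> g, p -> b, s -> z, t -> d / V _ V: fires at position(s) 4, 10, 12: imibidirugoba
surface: imibidirugoba

cell POLE=lu, GRD=so, CASE=ak:
underlying: imip-og-a-fi
1. 0 -> i / C _ C: no change
2. f -> v, k -> g, p -> b, s -> z, t -> d / V _ V: fires at position(s) 4, 8: imibogavi
surface: imibogavi


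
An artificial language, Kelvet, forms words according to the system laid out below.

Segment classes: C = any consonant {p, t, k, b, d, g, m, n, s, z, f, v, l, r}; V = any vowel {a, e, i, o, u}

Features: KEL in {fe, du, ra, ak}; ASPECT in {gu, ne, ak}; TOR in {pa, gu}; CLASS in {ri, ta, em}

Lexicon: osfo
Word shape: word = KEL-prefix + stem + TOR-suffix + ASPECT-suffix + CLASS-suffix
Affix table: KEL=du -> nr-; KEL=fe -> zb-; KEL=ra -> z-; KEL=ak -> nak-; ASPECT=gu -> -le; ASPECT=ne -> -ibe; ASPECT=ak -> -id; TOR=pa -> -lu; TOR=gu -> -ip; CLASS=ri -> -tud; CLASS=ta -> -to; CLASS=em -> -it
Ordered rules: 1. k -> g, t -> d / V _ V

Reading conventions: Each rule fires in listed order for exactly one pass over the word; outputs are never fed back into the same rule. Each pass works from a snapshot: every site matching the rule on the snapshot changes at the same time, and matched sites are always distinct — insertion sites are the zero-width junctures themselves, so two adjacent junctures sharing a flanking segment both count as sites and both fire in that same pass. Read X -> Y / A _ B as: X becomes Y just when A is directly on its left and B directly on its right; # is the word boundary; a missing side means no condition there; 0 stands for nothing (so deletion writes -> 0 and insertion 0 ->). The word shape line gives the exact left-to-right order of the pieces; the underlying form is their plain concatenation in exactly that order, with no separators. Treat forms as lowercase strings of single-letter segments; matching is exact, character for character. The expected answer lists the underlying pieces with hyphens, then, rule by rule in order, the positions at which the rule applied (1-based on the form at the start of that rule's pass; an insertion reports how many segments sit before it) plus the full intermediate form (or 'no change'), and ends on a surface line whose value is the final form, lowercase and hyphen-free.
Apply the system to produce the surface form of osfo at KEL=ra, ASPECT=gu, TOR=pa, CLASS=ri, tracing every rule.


underlying: z-osfo-lu-le-tud
1. k -> g, t -> d / V _ V: fires at position(s) 10: zosfoluledud
surface: zosfoluledud


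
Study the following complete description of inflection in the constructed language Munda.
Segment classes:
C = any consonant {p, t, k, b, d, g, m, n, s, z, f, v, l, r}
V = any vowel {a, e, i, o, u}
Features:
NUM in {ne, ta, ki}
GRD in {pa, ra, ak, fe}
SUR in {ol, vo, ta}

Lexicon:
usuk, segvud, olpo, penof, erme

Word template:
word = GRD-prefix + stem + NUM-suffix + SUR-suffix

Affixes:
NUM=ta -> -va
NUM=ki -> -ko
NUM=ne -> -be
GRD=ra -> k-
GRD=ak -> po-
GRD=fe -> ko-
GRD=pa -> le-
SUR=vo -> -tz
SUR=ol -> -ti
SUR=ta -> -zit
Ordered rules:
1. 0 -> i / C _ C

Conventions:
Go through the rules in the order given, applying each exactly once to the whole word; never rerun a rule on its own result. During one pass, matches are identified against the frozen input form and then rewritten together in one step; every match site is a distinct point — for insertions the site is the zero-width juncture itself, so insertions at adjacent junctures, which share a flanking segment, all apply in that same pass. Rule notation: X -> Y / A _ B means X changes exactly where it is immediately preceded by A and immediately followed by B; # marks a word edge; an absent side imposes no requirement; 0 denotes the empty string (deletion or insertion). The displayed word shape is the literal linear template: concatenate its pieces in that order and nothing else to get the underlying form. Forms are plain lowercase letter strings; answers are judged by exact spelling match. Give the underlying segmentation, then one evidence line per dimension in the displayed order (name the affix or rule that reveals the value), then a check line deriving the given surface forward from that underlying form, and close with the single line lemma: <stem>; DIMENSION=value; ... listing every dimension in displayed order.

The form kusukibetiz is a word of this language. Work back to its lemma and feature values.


underlying: k-usuk-be-tz
NUM=ne - signalled by the affix -be
GRD=ra - signalled by the affix k-
SUR=vo - signalled by the affix -tz
check: kusukbetz -> kusukibetiz
lemma: usuk; NUM=ne; GRD=ra; SUR=vo


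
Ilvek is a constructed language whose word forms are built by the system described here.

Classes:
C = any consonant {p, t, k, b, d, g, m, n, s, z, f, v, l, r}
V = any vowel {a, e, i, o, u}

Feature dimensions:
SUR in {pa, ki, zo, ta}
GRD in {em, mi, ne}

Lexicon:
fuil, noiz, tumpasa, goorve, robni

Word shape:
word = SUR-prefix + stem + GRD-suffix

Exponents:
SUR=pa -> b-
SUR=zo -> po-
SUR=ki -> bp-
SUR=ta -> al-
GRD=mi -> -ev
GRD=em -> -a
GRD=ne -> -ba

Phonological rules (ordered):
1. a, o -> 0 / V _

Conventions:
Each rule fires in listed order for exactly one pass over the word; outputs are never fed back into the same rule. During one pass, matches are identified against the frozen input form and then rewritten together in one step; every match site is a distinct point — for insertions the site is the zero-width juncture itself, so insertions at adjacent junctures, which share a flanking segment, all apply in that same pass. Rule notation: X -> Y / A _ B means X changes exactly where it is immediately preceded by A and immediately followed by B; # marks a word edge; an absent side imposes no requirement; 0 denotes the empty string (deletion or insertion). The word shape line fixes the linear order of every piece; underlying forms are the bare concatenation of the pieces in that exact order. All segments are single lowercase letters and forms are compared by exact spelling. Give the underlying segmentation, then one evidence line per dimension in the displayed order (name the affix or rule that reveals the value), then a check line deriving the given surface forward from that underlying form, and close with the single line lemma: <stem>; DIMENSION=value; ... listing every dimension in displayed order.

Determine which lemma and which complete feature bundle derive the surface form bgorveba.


underlying: b-goorve-ba
SUR=pa - signalled by the affix b-
GRD=ne - signalled by the affix -ba
check: bgoorveba -> bgorveba
lemma: goorve; SUR=pa; GRD=ne


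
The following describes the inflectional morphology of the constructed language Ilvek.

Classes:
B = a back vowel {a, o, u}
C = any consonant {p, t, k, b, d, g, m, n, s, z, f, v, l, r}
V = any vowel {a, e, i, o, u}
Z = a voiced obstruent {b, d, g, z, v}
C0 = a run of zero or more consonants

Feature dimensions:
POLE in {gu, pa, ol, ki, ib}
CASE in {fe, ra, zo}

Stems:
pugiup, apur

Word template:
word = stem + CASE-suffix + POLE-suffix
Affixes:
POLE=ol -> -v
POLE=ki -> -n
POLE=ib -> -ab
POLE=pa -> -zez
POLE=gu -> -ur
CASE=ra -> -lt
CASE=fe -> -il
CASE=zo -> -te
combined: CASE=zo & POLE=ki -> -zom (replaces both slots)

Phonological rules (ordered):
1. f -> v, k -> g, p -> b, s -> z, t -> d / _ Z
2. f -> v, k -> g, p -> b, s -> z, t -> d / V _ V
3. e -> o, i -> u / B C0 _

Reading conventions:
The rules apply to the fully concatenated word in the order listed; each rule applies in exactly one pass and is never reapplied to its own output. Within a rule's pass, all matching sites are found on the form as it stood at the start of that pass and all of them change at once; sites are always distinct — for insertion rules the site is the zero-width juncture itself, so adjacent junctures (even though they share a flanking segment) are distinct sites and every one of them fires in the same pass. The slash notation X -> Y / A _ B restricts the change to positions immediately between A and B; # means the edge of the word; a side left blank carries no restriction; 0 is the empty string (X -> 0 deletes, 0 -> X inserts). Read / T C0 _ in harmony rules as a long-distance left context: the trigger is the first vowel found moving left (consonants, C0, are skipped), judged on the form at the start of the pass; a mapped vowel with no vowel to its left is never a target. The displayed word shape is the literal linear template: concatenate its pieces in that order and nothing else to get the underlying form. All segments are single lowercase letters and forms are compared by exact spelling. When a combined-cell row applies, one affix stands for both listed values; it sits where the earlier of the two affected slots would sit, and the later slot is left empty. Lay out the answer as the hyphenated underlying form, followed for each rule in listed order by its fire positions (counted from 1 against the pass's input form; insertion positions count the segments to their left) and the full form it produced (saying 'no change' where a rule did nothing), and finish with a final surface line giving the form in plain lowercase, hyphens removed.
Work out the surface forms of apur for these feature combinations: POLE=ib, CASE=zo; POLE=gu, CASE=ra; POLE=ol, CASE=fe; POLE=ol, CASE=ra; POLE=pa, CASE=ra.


cell POLE=ib, CASE=zo:
underlying: apur-te-ab
1. f -> v, k -> g, p -> b, s -> z, t -> d / _ Z: no change
2. f -> v, k -> g, p -> b, s -> z, t -> d / V _ V: fires at position(s) 2: aburteab
3. e -> o, i -> u / B C0 _: fires at position(s) 6: aburtoab
surface: aburtoab

cell POLE=gu, CASE=ra:
underlying: apur-lt-ur
1. f -> v, k -> g, p -> b, s -> z, t -> d / _ Z: no change
2. f -> v, k -> g, p -> b, s -> z, t -> d / V _ V: fires at position(s) 2: aburltur
3. e -> o, i -> u / B C0 _: no change
surface: aburltur

cell POLE=ol, CASE=fe:
underlying: apur-il-v
1. f -> v, k -> g, p -> b, s -> z, t -> d / _ Z: no change
2. f -> v, k -> g, p -> b, s -> z, t -> d / V _ V: fires at position(s) 2: aburilv
3. e -> o, i -> u / B C0 _: fires at position(s) 5: aburulv
surface: aburulv

cell POLE=ol, CASE=ra:
underlying: apur-lt-v
1. f -> v, k -> g, p -> b, s -> z, t -> d / _ Z: fires at position(s) 6: apurldv
2. f -> v, k -> g, p -> b, s -> z, t -> d / V _ V: fires at position(s) 2: aburldv
3. e -> o, i -> u / B C0 _: no change
surface: aburldv

cell POLE=pa, CASE=ra:
underlying: apur-lt-zez
1. f -> v, k -> g, p -> b, s -> z, t -> d / _ Z: fires at position(s) 6: apurldzez
2. f -> v, k -> g, p -> b, s -> z, t -> d / V _ V: fires at position(s) 2: aburldzez
3. e -> o, i -> u / B C0 _: fires at position(s) 8: aburldzoz
surface: aburldzoz


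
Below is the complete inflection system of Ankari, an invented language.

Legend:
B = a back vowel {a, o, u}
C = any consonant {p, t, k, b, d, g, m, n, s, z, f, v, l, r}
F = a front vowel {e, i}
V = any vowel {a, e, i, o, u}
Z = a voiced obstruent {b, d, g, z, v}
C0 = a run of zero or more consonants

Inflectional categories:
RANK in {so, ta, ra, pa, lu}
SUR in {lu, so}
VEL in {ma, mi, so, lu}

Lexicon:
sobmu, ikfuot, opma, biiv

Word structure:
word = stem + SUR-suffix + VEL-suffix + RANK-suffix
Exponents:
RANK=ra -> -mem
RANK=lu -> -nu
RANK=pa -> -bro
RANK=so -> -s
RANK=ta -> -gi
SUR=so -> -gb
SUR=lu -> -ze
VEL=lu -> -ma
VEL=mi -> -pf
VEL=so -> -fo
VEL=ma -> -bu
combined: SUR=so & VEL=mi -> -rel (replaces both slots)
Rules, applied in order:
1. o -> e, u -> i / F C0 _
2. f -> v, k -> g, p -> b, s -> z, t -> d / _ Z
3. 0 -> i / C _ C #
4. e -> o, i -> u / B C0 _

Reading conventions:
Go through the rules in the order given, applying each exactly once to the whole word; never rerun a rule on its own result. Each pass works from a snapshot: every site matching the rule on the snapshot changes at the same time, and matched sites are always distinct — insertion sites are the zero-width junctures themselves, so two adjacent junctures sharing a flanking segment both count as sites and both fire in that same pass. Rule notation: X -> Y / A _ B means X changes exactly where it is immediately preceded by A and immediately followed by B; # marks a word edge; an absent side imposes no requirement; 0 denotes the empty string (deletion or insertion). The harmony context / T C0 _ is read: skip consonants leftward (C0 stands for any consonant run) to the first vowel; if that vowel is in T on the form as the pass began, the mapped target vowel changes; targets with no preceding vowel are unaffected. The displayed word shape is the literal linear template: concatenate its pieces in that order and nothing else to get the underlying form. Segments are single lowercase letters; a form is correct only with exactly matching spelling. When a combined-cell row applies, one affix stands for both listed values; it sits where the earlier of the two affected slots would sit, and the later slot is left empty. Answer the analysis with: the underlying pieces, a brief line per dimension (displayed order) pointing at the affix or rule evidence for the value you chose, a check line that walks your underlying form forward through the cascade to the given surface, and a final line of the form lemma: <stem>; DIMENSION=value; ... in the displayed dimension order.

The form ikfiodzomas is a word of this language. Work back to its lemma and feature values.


underlying: ikfuot-ze-ma-s
RANK=so - signalled by the affix -s
SUR=lu - signalled by the affix -ze
VEL=lu - signalled by the affix -ma
check: ikfuotzemas -> ikfiotzemas -> ikfiodzemas -> ikfiodzemas -> ikfiodzomas
lemma: ikfuot; RANK=so; SUR=lu; VEL=lu
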